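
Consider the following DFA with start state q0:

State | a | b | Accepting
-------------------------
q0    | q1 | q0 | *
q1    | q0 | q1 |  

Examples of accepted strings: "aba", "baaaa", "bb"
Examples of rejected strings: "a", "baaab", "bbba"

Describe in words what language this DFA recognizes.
strings over {a,b} with an even number of a's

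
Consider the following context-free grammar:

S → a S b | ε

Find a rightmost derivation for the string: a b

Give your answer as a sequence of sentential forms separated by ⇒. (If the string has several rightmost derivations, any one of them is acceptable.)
Start with S.
Step 1: the rightmost non-terminal is S; apply S → a S b:  a S b
Step 2: the rightmost non-terminal is S; apply S → ε:  a b

Final answer: S ⇒ a S b ⇒ a b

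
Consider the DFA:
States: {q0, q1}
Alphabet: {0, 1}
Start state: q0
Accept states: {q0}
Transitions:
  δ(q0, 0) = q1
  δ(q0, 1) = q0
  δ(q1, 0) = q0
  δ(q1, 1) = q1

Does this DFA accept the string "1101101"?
Processing string "1101101":
  q0 --1--> q0
  q0 --1--> q0
  q0 --0--> q1
  q1 --1--> q1
  q1 --1--> q1
  q1 --0--> q0
  q0 --1--> q0
Final state: q0
Accept states: {q0}
q0 is an accept state, so the string is accepted.

Final answer: Yes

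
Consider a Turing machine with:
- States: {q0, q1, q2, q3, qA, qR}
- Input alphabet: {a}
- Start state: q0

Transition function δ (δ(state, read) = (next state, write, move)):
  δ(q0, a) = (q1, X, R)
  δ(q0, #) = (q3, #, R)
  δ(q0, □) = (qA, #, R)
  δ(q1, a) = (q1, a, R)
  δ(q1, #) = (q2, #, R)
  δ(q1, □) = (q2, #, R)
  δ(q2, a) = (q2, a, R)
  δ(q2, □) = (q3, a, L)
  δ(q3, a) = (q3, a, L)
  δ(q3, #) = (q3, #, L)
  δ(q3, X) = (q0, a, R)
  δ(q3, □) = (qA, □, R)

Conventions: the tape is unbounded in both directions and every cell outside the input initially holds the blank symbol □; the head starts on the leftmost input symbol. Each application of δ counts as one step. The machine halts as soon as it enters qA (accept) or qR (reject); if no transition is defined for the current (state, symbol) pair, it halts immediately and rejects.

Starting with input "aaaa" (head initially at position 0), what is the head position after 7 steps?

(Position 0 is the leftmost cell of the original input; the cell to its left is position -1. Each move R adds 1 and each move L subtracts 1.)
Step 0: [q0]aaaa (head at position 0)
Step 1: δ(q0, a) = (q1, X, R)  ⊢  X[q1]aaa (head at position 1)
Step 2: δ(q1, a) = (q1, a, R)  ⊢  Xa[q1]aa (head at position 2)
Step 3: δ(q1, a) = (q1, a, R)  ⊢  Xaa[q1]a (head at position 3)
Step 4: δ(q1, a) = (q1, a, R)  ⊢  Xaaa[q1]□ (head at position 4)
Step 5: δ(q1, □) = (q2, #, R)  ⊢  Xaaa#[q2]□ (head at position 5)
Step 6: δ(q2, □) = (q3, a, L)  ⊢  Xaaa[q3]#a (head at position 4)
Step 7: δ(q3, #) = (q3, #, L)  ⊢  Xaa[q3]a#a (head at position 3)
Head position after 7 steps: 3

Final answer: Position 3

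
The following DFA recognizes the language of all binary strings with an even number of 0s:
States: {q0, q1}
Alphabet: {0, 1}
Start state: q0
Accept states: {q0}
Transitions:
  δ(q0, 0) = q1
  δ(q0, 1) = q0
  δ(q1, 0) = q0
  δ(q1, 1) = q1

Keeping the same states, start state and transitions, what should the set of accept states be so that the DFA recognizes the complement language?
The DFA is complete (every state has a transition on every symbol), so the complement
is recognized by the same DFA with accepting and non-accepting states swapped.
Original accept states: {q0}
Complement accept states = All states - Original accept states
= {q0, q1} - {q0}
= {q1}
Complement language: strings with an ODD number of 0s

Final answer: {q1}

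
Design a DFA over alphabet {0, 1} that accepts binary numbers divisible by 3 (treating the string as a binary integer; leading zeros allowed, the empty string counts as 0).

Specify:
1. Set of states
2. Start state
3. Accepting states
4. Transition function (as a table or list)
One valid DFA (any DFA recognizing the same language is acceptable):
States: {q0, q1, q2}
Start: q0
Accepting: {q0}
Transitions (accepting states marked with *):
State | 0 | 1 | Accepting
-------------------------
q0    | q0 | q1 | *
q1    | q2 | q0 |  
q2    | q1 | q2 |  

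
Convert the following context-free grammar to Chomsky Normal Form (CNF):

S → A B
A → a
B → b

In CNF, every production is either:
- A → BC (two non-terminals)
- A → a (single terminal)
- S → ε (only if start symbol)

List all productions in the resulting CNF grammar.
The grammar has no ε-productions or unit productions to eliminate.
S → A B is already in CNF (two non-terminals) – keep it.
A → a is already in CNF (single terminal) – keep it.
B → b is already in CNF (single terminal) – keep it.
Resulting CNF grammar (3 productions): A → a; B → b; S → A B

Final answer: A → a; B → b; S → A B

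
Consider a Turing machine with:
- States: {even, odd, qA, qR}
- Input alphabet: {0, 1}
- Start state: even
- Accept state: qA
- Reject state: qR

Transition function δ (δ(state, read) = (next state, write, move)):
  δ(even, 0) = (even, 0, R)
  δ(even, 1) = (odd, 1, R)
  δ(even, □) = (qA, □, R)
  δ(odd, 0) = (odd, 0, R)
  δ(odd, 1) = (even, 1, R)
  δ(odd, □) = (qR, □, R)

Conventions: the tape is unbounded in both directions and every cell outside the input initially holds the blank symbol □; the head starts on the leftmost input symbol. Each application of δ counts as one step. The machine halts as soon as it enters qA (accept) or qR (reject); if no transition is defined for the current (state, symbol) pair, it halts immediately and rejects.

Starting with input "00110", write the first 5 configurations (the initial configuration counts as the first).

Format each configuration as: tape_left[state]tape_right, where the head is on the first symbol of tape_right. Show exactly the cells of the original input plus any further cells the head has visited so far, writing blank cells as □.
Step 0: [even]00110 (head at position 0)
Step 1: δ(even, 0) = (even, 0, R)  ⊢  0[even]0110 (head at position 1)
Step 2: δ(even, 0) = (even, 0, R)  ⊢  00[even]110 (head at position 2)
Step 3: δ(even, 1) = (odd, 1, R)  ⊢  001[odd]10 (head at position 3)
Step 4: δ(odd, 1) = (even, 1, R)  ⊢  0011[even]0 (head at position 4)

Final answer: [even]00110 ⊢ 0[even]0110 ⊢ 00[even]110 ⊢ 001[odd]10 ⊢ 0011[even]0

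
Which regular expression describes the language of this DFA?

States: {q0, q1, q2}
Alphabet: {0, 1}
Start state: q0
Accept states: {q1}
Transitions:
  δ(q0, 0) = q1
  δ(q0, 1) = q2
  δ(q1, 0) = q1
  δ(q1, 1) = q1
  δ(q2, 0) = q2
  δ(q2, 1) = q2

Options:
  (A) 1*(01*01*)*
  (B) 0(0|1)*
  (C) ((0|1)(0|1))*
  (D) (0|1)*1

Testing sample strings against the DFA:
  '111' -> rejected
  '1011' -> rejected
  '101' -> rejected
  '0011' -> accepted
Checking each option for a counterexample:
  (A) 1*(01*01*)*: ε is rejected by the DFA but matches the regex → eliminated
  (B) 0(0|1)*: agrees with the DFA on all strings of length ≤ 4
  (C) ((0|1)(0|1))*: ε is rejected by the DFA but matches the regex → eliminated
  (D) (0|1)*1: '0' is accepted by the DFA but does not match the regex → eliminated
Only (B) 0(0|1)* is consistent with the DFA.

Final answer: (B) 0(0|1)*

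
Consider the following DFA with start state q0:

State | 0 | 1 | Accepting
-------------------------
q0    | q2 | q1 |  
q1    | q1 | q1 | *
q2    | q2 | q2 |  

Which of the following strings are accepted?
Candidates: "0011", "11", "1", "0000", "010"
"0011": q0 → q2 → q2 → q2 → q2; q2 is not accepting → rejected
"11": q0 → q1 → q1; q1 is accepting → accepted
"1": q0 → q1; q1 is accepting → accepted
"0000": q0 → q2 → q2 → q2 → q2; q2 is not accepting → rejected
"010": q0 → q2 → q2 → q2; q2 is not accepting → rejected

Final answer: "11", "1"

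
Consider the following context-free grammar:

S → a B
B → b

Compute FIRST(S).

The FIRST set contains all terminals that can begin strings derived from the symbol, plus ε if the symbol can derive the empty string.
S has the single production S → a B, whose right-hand side begins with the terminal a. So FIRST(S) = {a}.

Final answer: {a}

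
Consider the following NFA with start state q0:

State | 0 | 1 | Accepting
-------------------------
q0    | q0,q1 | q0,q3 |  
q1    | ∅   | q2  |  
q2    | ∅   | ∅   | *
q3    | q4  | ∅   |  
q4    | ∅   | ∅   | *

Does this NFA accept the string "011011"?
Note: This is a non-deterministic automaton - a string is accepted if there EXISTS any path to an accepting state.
Track the set of states the NFA could be in: start {q0}
Read '0': {q0} → {q0, q1}
Read '1': {q0, q1} → {q0, q2, q3}
Read '1': {q0, q2, q3} → {q0, q3}
Read '0': {q0, q3} → {q0, q1, q4}
Read '1': {q0, q1, q4} → {q0, q2, q3}
Read '1': {q0, q2, q3} → {q0, q3}
Final set {q0, q3} contains no accepting state → rejected.

Final answer: No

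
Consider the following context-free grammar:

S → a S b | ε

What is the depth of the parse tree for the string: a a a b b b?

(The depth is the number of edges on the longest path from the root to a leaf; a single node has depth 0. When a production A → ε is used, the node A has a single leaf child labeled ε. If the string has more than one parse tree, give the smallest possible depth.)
The only parse tree applies S → a S b 3 times (once per matching a…b pair) and then S → ε.
The S nodes sit at depths 0, 1, …, 3; the innermost S (depth 3) has the single child ε at depth 4.
The terminal leaves a, b are at depths 1..3, so the longest root-to-leaf path is S → S → … → S → ε with 4 edges.
Depth = 4.

Final answer: 4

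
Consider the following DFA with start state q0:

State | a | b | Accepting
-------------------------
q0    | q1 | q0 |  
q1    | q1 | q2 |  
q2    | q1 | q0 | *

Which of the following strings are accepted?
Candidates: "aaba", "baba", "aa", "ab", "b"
"aaba": q0 → q1 → q1 → q2 → q1; q1 is not accepting → rejected
"baba": q0 → q0 → q1 → q2 → q1; q1 is not accepting → rejected
"aa": q0 → q1 → q1; q1 is not accepting → rejected
"ab": q0 → q1 → q2; q2 is accepting → accepted
"b": q0 → q0; q0 is not accepting → rejected

Final answer: "ab"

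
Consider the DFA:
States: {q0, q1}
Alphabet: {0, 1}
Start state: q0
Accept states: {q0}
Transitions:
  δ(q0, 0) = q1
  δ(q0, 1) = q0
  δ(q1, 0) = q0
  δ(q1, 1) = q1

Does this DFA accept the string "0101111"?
Processing string "0101111":
  q0 --0--> q1
  q1 --1--> q1
  q1 --0--> q0
  q0 --1--> q0
  q0 --1--> q0
  q0 --1--> q0
  q0 --1--> q0
Final state: q0
Accept states: {q0}
q0 is an accept state, so the string is accepted.

Final answer: Yes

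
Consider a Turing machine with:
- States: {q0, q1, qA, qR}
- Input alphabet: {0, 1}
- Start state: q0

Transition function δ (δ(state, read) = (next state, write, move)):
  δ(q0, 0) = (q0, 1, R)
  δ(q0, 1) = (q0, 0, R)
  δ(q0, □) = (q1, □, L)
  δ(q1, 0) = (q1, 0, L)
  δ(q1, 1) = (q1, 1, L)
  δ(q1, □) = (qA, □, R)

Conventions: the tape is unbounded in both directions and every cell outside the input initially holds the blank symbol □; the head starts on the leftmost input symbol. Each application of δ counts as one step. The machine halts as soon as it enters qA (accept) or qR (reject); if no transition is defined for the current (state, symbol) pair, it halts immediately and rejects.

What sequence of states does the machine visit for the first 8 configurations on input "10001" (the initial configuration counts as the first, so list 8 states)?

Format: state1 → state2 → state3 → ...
Step 0: [q0]10001 (head at position 0)
Step 1: δ(q0, 1) = (q0, 0, R)  ⊢  0[q0]0001 (head at position 1)
Step 2: δ(q0, 0) = (q0, 1, R)  ⊢  01[q0]001 (head at position 2)
Step 3: δ(q0, 0) = (q0, 1, R)  ⊢  011[q0]01 (head at position 3)
Step 4: δ(q0, 0) = (q0, 1, R)  ⊢  0111[q0]1 (head at position 4)
Step 5: δ(q0, 1) = (q0, 0, R)  ⊢  01110[q0]□ (head at position 5)
Step 6: δ(q0, □) = (q1, □, L)  ⊢  0111[q1]0□ (head at position 4)
Step 7: δ(q1, 0) = (q1, 0, L)  ⊢  011[q1]10□ (head at position 3)
Reading off the states of these 8 configurations: q0 → q0 → q0 → q0 → q0 → q0 → q1 → q1

Final answer: q0 → q0 → q0 → q0 → q0 → q0 → q1 → q1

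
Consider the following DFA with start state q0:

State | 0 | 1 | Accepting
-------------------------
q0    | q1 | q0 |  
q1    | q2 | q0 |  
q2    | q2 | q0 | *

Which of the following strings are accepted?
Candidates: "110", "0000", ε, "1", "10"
"110": q0 → q0 → q0 → q1; q1 is not accepting → rejected
"0000": q0 → q1 → q2 → q2 → q2; q2 is accepting → accepted
ε: q0; q0 is not accepting → rejected
"1": q0 → q0; q0 is not accepting → rejected
"10": q0 → q0 → q1; q1 is not accepting → rejected

Final answer: "0000"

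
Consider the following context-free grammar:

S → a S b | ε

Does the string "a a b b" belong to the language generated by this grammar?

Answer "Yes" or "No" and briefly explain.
A derivation exists: S ⇒ a S b ⇒ a a S b b ⇒ a a b b (using S → a S b twice, then S → ε).

Final answer: Yes - a valid derivation exists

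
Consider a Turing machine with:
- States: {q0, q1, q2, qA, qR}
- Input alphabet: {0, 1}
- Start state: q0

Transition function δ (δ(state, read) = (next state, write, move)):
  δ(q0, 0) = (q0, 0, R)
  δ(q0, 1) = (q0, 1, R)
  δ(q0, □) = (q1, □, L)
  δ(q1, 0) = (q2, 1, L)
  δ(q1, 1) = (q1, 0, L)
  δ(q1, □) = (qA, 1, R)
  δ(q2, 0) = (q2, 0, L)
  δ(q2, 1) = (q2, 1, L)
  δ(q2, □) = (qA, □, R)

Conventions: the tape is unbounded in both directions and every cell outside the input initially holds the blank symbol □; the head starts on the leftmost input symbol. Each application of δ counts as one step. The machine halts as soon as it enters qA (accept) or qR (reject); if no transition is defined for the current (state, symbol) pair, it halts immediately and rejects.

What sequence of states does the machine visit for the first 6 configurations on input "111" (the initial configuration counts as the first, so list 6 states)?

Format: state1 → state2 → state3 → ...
Step 0: [q0]111 (head at position 0)
Step 1: δ(q0, 1) = (q0, 1, R)  ⊢  1[q0]11 (head at position 1)
Step 2: δ(q0, 1) = (q0, 1, R)  ⊢  11[q0]1 (head at position 2)
Step 3: δ(q0, 1) = (q0, 1, R)  ⊢  111[q0]□ (head at position 3)
Step 4: δ(q0, □) = (q1, □, L)  ⊢  11[q1]1□ (head at position 2)
Step 5: δ(q1, 1) = (q1, 0, L)  ⊢  1[q1]10□ (head at position 1)
Reading off the states of these 6 configurations: q0 → q0 → q0 → q0 → q1 → q1

Final answer: q0 → q0 → q0 → q0 → q1 → q1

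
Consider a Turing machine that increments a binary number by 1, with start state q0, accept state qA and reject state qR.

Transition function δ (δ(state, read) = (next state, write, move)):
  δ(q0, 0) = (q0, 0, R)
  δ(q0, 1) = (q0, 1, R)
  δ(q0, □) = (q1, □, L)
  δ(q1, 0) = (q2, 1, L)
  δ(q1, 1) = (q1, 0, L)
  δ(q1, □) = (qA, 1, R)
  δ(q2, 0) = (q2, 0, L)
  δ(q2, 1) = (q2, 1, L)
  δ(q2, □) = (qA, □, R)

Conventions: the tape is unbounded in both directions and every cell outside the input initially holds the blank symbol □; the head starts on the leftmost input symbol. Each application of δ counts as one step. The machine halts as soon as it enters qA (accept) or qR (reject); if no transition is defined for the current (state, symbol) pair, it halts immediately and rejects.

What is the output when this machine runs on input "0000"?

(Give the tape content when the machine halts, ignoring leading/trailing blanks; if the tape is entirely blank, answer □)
Step 0: [q0]0000 (head at position 0)
Step 1: δ(q0, 0) = (q0, 0, R)  ⊢  0[q0]000 (head at position 1)
Step 2: δ(q0, 0) = (q0, 0, R)  ⊢  00[q0]00 (head at position 2)
Step 3: δ(q0, 0) = (q0, 0, R)  ⊢  000[q0]0 (head at position 3)
Step 4: δ(q0, 0) = (q0, 0, R)  ⊢  0000[q0]□ (head at position 4)
Step 5: δ(q0, □) = (q1, □, L)  ⊢  000[q1]0□ (head at position 3)
Step 6: δ(q1, 0) = (q2, 1, L)  ⊢  00[q2]01□ (head at position 2)
Step 7: δ(q2, 0) = (q2, 0, L)  ⊢  0[q2]001□ (head at position 1)
Step 8: δ(q2, 0) = (q2, 0, L)  ⊢  [q2]0001□ (head at position 0)
Step 9: δ(q2, 0) = (q2, 0, L)  ⊢  [q2]□0001□ (head at position -1)
Step 10: δ(q2, □) = (qA, □, R)  ⊢  □[qA]0001□ (head at position 0)
The machine is in qA, so it halts and accepts.
Tape content when halted (ignoring surrounding blanks): 0001

Final answer: Output: 0001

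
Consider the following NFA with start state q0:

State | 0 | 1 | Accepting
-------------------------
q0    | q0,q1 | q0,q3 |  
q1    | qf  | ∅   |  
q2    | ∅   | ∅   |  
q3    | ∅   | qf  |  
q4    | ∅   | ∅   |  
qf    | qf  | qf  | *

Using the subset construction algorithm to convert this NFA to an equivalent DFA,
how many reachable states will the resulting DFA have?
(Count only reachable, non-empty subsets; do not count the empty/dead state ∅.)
Start subset: {q0}
{q0}: on 0 → {q0, q1}, on 1 → {q0, q3}
{q0, q1}: on 0 → {q0, q1, qf}, on 1 → {q0, q3}
{q0, q3}: on 0 → {q0, q1}, on 1 → {q0, q3, qf}
{q0, q1, qf}: on 0 → {q0, q1, qf}, on 1 → {q0, q3, qf}
{q0, q3, qf}: on 0 → {q0, q1, qf}, on 1 → {q0, q3, qf}
Reachable non-empty subsets: {q0}, {q0, q1}, {q0, q3}, {q0, q1, qf}, {q0, q3, qf} — 5 in total.

Final answer: 5 states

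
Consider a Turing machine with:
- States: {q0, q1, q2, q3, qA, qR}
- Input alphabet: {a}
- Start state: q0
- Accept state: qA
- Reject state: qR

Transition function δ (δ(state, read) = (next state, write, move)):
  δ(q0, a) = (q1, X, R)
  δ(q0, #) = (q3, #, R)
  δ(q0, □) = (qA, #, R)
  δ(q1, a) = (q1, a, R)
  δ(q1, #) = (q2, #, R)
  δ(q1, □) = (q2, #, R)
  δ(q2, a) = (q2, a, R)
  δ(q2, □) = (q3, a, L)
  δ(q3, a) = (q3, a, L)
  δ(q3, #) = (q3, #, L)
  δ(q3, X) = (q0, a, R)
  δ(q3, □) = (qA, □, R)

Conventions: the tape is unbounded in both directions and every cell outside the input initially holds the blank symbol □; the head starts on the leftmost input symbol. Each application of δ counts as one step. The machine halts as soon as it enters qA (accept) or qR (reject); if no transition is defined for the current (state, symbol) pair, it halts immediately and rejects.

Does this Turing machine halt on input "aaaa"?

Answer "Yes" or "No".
Trace (configuration after each step, as tape_left[state]tape_right with head position):
Step 0: [q0]aaaa (head at position 0)
Step 1: X[q1]aaa (head 1)
Step 2: Xa[q1]aa (head 2)
Step 3: Xaa[q1]a (head 3)
Step 4: Xaaa[q1]□ (head 4)
Step 5: Xaaa#[q2]□ (head 5)
Step 6: Xaaa[q3]#a (head 4)
Step 7: Xaa[q3]a#a (head 3)
Step 8: Xa[q3]aa#a (head 2)
Step 9: X[q3]aaa#a (head 1)
Step 10: [q3]Xaaa#a (head 0)
Step 11: a[q0]aaa#a (head 1)
Step 12: aX[q1]aa#a (head 2)
Step 13: aXa[q1]a#a (head 3)
Step 14: aXaa[q1]#a (head 4)
Step 15: aXaa#[q2]a (head 5)
Step 16: aXaa#a[q2]□ (head 6)
Step 17: aXaa#[q3]aa (head 5)
Step 18: aXaa[q3]#aa (head 4)
Step 19: aXa[q3]a#aa (head 3)
Step 20: aX[q3]aa#aa (head 2)
Step 21: a[q3]Xaa#aa (head 1)
Step 22: aa[q0]aa#aa (head 2)
Step 23: aaX[q1]a#aa (head 3)
Step 24: aaXa[q1]#aa (head 4)
Step 25: aaXa#[q2]aa (head 5)
Step 26: aaXa#a[q2]a (head 6)
Step 27: aaXa#aa[q2]□ (head 7)
Step 28: aaXa#a[q3]aa (head 6)
Step 29: aaXa#[q3]aaa (head 5)
Step 30: aaXa[q3]#aaa (head 4)
Step 31: aaX[q3]a#aaa (head 3)
Step 32: aa[q3]Xa#aaa (head 2)
Step 33: aaa[q0]a#aaa (head 3)
Step 34: aaaX[q1]#aaa (head 4)
Step 35: aaaX#[q2]aaa (head 5)
Step 36: aaaX#a[q2]aa (head 6)
Step 37: aaaX#aa[q2]a (head 7)
Step 38: aaaX#aaa[q2]□ (head 8)
Step 39: aaaX#aa[q3]aa (head 7)
Step 40: aaaX#a[q3]aaa (head 6)
Step 41: aaaX#[q3]aaaa (head 5)
Step 42: aaaX[q3]#aaaa (head 4)
Step 43: aaa[q3]X#aaaa (head 3)
Step 44: aaaa[q0]#aaaa (head 4)
Step 45: aaaa#[q3]aaaa (head 5)
Step 46: aaaa[q3]#aaaa (head 4)
Step 47: aaa[q3]a#aaaa (head 3)
Step 48: aa[q3]aa#aaaa (head 2)
Step 49: a[q3]aaa#aaaa (head 1)
Step 50: [q3]aaaa#aaaa (head 0)
Step 51: [q3]□aaaa#aaaa (head -1)
Step 52: □[qA]aaaa#aaaa (head 0)
The machine is in qA, so it halts and accepts.
It halts after 52 steps.

Final answer: Yes - halts after 52 steps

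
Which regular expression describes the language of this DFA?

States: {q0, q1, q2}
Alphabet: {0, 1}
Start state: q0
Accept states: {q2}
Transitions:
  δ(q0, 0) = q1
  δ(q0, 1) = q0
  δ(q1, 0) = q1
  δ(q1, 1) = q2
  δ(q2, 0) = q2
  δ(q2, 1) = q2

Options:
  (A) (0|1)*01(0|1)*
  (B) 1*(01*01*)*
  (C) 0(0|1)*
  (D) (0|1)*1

Testing sample strings against the DFA:
  '1100' -> rejected
  '010' -> accepted
  '10' -> rejected
  '1101' -> accepted
Checking each option for a counterexample:
  (A) (0|1)*01(0|1)*: agrees with the DFA on all strings of length ≤ 4
  (B) 1*(01*01*)*: ε is rejected by the DFA but matches the regex → eliminated
  (C) 0(0|1)*: '0' is rejected by the DFA but matches the regex → eliminated
  (D) (0|1)*1: '1' is rejected by the DFA but matches the regex → eliminated
Only (A) (0|1)*01(0|1)* is consistent with the DFA.

Final answer: (A) (0|1)*01(0|1)*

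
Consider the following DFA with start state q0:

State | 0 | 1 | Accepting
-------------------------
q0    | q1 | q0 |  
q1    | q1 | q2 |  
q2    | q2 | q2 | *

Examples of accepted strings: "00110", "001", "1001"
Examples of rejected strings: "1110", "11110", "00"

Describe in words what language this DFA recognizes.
binary strings containing '01' as a substring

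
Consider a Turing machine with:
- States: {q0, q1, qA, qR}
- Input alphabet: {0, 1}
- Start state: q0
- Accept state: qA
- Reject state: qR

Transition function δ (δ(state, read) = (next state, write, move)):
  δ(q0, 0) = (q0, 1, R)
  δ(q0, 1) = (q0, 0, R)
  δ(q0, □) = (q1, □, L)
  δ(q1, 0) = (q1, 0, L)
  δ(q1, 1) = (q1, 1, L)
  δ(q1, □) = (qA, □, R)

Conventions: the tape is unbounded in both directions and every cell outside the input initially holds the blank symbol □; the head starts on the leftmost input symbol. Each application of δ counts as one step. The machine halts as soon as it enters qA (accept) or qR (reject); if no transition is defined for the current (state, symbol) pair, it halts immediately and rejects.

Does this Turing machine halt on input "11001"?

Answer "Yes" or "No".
Step 0: [q0]11001 (head at position 0)
Step 1: δ(q0, 1) = (q0, 0, R)  ⊢  0[q0]1001 (head at position 1)
Step 2: δ(q0, 1) = (q0, 0, R)  ⊢  00[q0]001 (head at position 2)
Step 3: δ(q0, 0) = (q0, 1, R)  ⊢  001[q0]01 (head at position 3)
Step 4: δ(q0, 0) = (q0, 1, R)  ⊢  0011[q0]1 (head at position 4)
Step 5: δ(q0, 1) = (q0, 0, R)  ⊢  00110[q0]□ (head at position 5)
Step 6: δ(q0, □) = (q1, □, L)  ⊢  0011[q1]0□ (head at position 4)
Step 7: δ(q1, 0) = (q1, 0, L)  ⊢  001[q1]10□ (head at position 3)
Step 8: δ(q1, 1) = (q1, 1, L)  ⊢  00[q1]110□ (head at position 2)
Step 9: δ(q1, 1) = (q1, 1, L)  ⊢  0[q1]0110□ (head at position 1)
Step 10: δ(q1, 0) = (q1, 0, L)  ⊢  [q1]00110□ (head at position 0)
Step 11: δ(q1, 0) = (q1, 0, L)  ⊢  [q1]□00110□ (head at position -1)
Step 12: δ(q1, □) = (qA, □, R)  ⊢  □[qA]00110□ (head at position 0)
The machine is in qA, so it halts and accepts.
It halts after 12 steps.

Final answer: Yes - halts after 12 steps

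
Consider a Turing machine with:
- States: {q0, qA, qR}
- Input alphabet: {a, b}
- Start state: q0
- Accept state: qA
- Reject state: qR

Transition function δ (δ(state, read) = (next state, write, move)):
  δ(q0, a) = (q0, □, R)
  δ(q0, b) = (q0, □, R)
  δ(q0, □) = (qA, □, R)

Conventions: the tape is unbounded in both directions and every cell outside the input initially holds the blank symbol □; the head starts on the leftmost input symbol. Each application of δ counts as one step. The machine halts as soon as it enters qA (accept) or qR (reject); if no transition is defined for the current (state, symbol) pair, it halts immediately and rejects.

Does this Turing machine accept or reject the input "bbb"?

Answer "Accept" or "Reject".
Step 0: [q0]bbb (head at position 0)
Step 1: δ(q0, b) = (q0, □, R)  ⊢  □[q0]bb (head at position 1)
Step 2: δ(q0, b) = (q0, □, R)  ⊢  □□[q0]b (head at position 2)
Step 3: δ(q0, b) = (q0, □, R)  ⊢  □□□[q0]□ (head at position 3)
Step 4: δ(q0, □) = (qA, □, R)  ⊢  □□□□[qA]□ (head at position 4)
The machine is in qA, so it halts and accepts.

Final answer: Accept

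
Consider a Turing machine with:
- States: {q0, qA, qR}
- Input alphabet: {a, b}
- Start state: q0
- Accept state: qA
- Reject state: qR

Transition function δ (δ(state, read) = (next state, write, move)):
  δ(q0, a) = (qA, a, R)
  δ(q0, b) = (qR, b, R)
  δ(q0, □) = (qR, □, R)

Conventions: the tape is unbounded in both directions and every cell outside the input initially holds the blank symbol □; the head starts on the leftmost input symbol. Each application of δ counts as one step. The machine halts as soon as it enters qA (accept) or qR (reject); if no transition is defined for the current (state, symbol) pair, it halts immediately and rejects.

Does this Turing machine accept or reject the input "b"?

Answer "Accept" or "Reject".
Step 0: [q0]b (head at position 0)
Step 1: δ(q0, b) = (qR, b, R)  ⊢  b[qR]□ (head at position 1)
The machine is in qR, so it halts and rejects.

Final answer: Reject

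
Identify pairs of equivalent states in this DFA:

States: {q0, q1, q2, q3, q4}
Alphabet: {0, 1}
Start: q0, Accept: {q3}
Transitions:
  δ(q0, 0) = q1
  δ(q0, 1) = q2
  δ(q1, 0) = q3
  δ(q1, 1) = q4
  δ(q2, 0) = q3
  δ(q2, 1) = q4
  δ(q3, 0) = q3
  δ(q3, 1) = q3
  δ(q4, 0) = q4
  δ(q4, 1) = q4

Using the table-filling algorithm:
Round 0 – mark pairs where exactly one state is accepting: (q0,q3), (q1,q3), (q2,q3), (q3,q4)
Round 1 – newly marked: (q0,q1) [on 0: q1 vs q3, already marked]; (q0,q2) [on 0: q1 vs q3, already marked]; (q1,q4) [on 0: q3 vs q4, already marked]; (q2,q4) [on 0: q3 vs q4, already marked]
Round 2 – newly marked: (q0,q4) [on 0: q1 vs q4, already marked]
No further pairs can be marked.
(q1, q2) unmarked: δ(q1,0)=q3, δ(q2,0)=q3; δ(q1,1)=q4, δ(q2,1)=q4 → equivalent
Equivalent pairs: (q1, q2)

Final answer: Equivalent pairs: (q1, q2)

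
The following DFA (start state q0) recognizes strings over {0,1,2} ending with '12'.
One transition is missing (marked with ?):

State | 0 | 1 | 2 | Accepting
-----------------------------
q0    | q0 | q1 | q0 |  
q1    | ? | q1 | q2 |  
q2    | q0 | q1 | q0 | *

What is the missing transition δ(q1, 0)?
q0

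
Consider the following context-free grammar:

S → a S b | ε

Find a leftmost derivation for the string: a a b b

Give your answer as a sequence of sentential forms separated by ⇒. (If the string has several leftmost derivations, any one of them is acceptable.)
Start with S.
Step 1: the leftmost non-terminal is S; apply S → a S b:  a S b
Step 2: the leftmost non-terminal is S; apply S → a S b:  a a S b b
Step 3: the leftmost non-terminal is S; apply S → ε:  a a b b

Final answer: S ⇒ a S b ⇒ a a S b b ⇒ a a b b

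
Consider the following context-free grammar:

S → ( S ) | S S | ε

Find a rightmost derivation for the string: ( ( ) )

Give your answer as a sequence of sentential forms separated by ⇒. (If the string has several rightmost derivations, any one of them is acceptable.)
Start with S.
Step 1: the rightmost non-terminal is S; apply S → ( S ):  ( S )
Step 2: the rightmost non-terminal is S; apply S → ( S ):  ( ( S ) )
Step 3: the rightmost non-terminal is S; apply S → ε:  ( ( ) )

Final answer: S ⇒ ( S ) ⇒ ( ( S ) ) ⇒ ( ( ) )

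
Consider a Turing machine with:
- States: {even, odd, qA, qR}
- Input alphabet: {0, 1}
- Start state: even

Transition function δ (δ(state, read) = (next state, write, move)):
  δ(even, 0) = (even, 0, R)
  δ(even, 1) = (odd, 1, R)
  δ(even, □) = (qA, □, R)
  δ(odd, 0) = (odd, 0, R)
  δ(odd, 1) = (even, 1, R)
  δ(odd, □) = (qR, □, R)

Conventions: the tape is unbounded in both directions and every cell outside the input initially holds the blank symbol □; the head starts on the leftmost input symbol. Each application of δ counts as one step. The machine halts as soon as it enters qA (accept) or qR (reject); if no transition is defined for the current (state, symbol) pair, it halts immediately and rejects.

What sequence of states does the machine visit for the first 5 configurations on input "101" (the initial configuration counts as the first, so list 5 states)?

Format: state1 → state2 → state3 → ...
Step 0: [even]101 (head at position 0)
Step 1: δ(even, 1) = (odd, 1, R)  ⊢  1[odd]01 (head at position 1)
Step 2: δ(odd, 0) = (odd, 0, R)  ⊢  10[odd]1 (head at position 2)
Step 3: δ(odd, 1) = (even, 1, R)  ⊢  101[even]□ (head at position 3)
Step 4: δ(even, □) = (qA, □, R)  ⊢  101□[qA]□ (head at position 4)
Reading off the states of these 5 configurations: even → odd → odd → even → qA

Final answer: even → odd → odd → even → qA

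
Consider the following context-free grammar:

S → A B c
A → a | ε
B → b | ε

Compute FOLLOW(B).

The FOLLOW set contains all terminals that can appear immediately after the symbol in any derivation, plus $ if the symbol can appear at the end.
B occurs in S → A B c, immediately followed by the terminal c. So FOLLOW(B) = {c}.

Final answer: {c}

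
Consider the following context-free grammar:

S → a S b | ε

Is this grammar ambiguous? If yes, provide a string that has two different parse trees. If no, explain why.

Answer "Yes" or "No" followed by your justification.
At every step exactly one production applies: if the remaining string to generate is non-empty it starts with a and ends with b, forcing S → a S b; if it is empty, S → ε is forced. Hence each string a^n b^n has exactly one derivation (S → a S b applied n times, then S → ε) and one parse tree.

Final answer: No - the grammar is unambiguous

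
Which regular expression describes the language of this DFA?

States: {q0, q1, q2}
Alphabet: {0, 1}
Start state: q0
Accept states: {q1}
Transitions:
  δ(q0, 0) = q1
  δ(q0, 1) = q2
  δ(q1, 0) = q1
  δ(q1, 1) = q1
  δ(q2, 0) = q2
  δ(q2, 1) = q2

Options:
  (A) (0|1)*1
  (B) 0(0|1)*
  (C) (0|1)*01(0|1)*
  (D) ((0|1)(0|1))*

Testing sample strings against the DFA:
  '11000' -> rejected
  '0010' -> accepted
  '0011' -> accepted
  '00' -> accepted
Checking each option for a counterexample:
  (A) (0|1)*1: '0' is accepted by the DFA but does not match the regex → eliminated
  (B) 0(0|1)*: agrees with the DFA on all strings of length ≤ 4
  (C) (0|1)*01(0|1)*: '0' is accepted by the DFA but does not match the regex → eliminated
  (D) ((0|1)(0|1))*: ε is rejected by the DFA but matches the regex → eliminated
Only (B) 0(0|1)* is consistent with the DFA.

Final answer: (B) 0(0|1)*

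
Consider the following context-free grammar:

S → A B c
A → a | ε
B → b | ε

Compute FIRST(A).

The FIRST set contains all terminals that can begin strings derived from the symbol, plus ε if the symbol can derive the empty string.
A → a contributes a; A → ε makes A nullable, contributing ε. FIRST(A) = {a, ε}.

Final answer: {a, ε}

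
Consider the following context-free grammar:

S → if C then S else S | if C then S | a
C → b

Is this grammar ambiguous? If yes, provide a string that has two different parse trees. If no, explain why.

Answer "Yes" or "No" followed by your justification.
The 'dangling else' can attach to either if. Two leftmost derivations of  if b then if b then a else a:
  (1) S ⇒ if C then S else S ⇒ if b then S else S ⇒ if b then if C then S else S ⇒ if b then if b then S else S ⇒ if b then if b then a else S ⇒ if b then if b then a else a   (else belongs to the outer if)
  (2) S ⇒ if C then S ⇒ if b then S ⇒ if b then if C then S else S ⇒ if b then if b then S else S ⇒ if b then if b then a else S ⇒ if b then if b then a else a   (else belongs to the inner if)
Two distinct parse trees for the same string, so the grammar is ambiguous.

Final answer: Yes - the string 'if b then if b then a else a' has two distinct leftmost derivations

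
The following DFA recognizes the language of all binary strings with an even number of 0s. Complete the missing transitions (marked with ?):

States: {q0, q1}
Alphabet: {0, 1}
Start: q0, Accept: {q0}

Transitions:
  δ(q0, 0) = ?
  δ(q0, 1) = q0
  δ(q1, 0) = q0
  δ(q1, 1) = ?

What each state remembers (consistent with the given transitions and accept states):
  q0: an even number of 0s has been read so far
  q1: an odd number of 0s has been read so far
Filling in the missing entries:
  δ(q0, 0): in q0 (an even number of 0s has been read so far), after reading 0 we have: an odd number of 0s has been read so far → q1
  δ(q1, 1): in q1 (an odd number of 0s has been read so far), after reading 1 we have: an odd number of 0s has been read so far → q1

Final answer: δ(q0, 0) = q1; δ(q1, 1) = q1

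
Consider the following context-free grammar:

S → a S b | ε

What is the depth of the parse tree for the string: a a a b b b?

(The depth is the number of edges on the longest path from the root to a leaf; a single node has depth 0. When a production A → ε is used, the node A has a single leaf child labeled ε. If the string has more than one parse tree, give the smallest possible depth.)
The only parse tree applies S → a S b 3 times (once per matching a…b pair) and then S → ε.
The S nodes sit at depths 0, 1, …, 3; the innermost S (depth 3) has the single child ε at depth 4.
The terminal leaves a, b are at depths 1..3, so the longest root-to-leaf path is S → S → … → S → ε with 4 edges.
Depth = 4.

Final answer: 4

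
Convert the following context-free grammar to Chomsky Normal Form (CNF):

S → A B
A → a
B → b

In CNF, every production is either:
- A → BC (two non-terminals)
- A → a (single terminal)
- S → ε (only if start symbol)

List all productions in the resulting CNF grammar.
The grammar has no ε-productions or unit productions to eliminate.
S → A B is already in CNF (two non-terminals) – keep it.
A → a is already in CNF (single terminal) – keep it.
B → b is already in CNF (single terminal) – keep it.
Resulting CNF grammar (3 productions): A → a; B → b; S → A B

Final answer: A → a; B → b; S → A B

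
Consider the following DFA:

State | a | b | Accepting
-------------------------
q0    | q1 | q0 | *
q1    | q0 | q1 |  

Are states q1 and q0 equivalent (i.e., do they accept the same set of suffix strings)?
Try the suffix ε (the empty string).
From q1: q1 — not accepting.
From q0: q0 — accepting.
The two states disagree on this suffix, so they are not equivalent.

Final answer: No. Distinguishing string: ε (the empty string) - accepted from q0 but not from q1.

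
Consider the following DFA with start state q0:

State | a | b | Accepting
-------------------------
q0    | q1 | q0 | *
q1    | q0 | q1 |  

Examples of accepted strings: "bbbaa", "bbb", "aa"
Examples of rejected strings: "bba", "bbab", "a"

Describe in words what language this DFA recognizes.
strings over {a,b} with an even number of a's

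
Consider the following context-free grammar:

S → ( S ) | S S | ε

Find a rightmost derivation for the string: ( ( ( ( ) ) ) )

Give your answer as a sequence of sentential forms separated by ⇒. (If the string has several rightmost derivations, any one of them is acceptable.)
Start with S.
Step 1: the rightmost non-terminal is S; apply S → ( S ):  ( S )
Step 2: the rightmost non-terminal is S; apply S → ( S ):  ( ( S ) )
Step 3: the rightmost non-terminal is S; apply S → ( S ):  ( ( ( S ) ) )
Step 4: the rightmost non-terminal is S; apply S → ( S ):  ( ( ( ( S ) ) ) )
Step 5: the rightmost non-terminal is S; apply S → ε:  ( ( ( ( ) ) ) )

Final answer: S ⇒ ( S ) ⇒ ( ( S ) ) ⇒ ( ( ( S ) ) ) ⇒ ( ( ( ( S ) ) ) ) ⇒ ( ( ( ( ) ) ) )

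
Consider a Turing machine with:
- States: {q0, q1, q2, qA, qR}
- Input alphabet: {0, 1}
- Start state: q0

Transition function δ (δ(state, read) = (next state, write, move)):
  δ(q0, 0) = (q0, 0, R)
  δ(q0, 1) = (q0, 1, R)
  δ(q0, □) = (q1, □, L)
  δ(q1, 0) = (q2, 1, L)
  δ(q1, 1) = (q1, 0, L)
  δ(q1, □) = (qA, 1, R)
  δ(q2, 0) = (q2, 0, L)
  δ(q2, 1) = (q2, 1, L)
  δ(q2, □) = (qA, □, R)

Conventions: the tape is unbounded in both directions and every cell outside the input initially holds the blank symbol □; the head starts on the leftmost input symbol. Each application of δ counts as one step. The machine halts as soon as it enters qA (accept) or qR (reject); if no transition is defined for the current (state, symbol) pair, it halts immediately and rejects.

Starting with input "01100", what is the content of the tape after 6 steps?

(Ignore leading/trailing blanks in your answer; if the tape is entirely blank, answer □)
Step 0: [q0]01100 (head at position 0)
Step 1: δ(q0, 0) = (q0, 0, R)  ⊢  0[q0]1100 (head at position 1)
Step 2: δ(q0, 1) = (q0, 1, R)  ⊢  01[q0]100 (head at position 2)
Step 3: δ(q0, 1) = (q0, 1, R)  ⊢  011[q0]00 (head at position 3)
Step 4: δ(q0, 0) = (q0, 0, R)  ⊢  0110[q0]0 (head at position 4)
Step 5: δ(q0, 0) = (q0, 0, R)  ⊢  01100[q0]□ (head at position 5)
Step 6: δ(q0, □) = (q1, □, L)  ⊢  0110[q1]0□ (head at position 4)
Tape after 6 steps (ignoring surrounding blanks): 01100

Final answer: Tape: 01100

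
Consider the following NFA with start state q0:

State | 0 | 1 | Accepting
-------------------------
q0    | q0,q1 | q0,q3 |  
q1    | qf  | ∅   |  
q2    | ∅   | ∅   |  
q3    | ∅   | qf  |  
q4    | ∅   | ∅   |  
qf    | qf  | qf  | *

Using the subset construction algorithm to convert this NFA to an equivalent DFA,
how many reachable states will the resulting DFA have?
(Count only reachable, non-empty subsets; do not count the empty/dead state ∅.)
Start subset: {q0}
{q0}: on 0 → {q0, q1}, on 1 → {q0, q3}
{q0, q1}: on 0 → {q0, q1, qf}, on 1 → {q0, q3}
{q0, q3}: on 0 → {q0, q1}, on 1 → {q0, q3, qf}
{q0, q1, qf}: on 0 → {q0, q1, qf}, on 1 → {q0, q3, qf}
{q0, q3, qf}: on 0 → {q0, q1, qf}, on 1 → {q0, q3, qf}
Reachable non-empty subsets: {q0}, {q0, q1}, {q0, q3}, {q0, q1, qf}, {q0, q3, qf} — 5 in total.

Final answer: 5 states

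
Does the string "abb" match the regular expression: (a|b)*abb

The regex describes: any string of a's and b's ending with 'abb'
Yes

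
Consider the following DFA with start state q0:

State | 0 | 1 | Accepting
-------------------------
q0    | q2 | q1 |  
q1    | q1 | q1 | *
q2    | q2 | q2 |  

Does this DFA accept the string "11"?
Start in q0.
Read '1': q0 → q1
Read '1': q1 → q1
Final state q1 is accepting, so the string is accepted.

Final answer: Yes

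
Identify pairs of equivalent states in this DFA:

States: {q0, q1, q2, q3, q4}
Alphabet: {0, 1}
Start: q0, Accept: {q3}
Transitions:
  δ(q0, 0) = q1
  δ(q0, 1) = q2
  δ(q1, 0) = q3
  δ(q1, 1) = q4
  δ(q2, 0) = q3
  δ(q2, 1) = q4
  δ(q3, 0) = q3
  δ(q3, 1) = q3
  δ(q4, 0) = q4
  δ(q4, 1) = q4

Using the table-filling algorithm:
Round 0 – mark pairs where exactly one state is accepting: (q0,q3), (q1,q3), (q2,q3), (q3,q4)
Round 1 – newly marked: (q0,q1) [on 0: q1 vs q3, already marked]; (q0,q2) [on 0: q1 vs q3, already marked]; (q1,q4) [on 0: q3 vs q4, already marked]; (q2,q4) [on 0: q3 vs q4, already marked]
Round 2 – newly marked: (q0,q4) [on 0: q1 vs q4, already marked]
No further pairs can be marked.
(q1, q2) unmarked: δ(q1,0)=q3, δ(q2,0)=q3; δ(q1,1)=q4, δ(q2,1)=q4 → equivalent
Equivalent pairs: (q1, q2)

Final answer: Equivalent pairs: (q1, q2)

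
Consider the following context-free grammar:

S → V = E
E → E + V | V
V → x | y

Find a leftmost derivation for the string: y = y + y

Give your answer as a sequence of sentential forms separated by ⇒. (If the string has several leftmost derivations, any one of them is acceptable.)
Start with S.
Step 1: the leftmost non-terminal is S; apply S → V = E:  V = E
Step 2: the leftmost non-terminal is V; apply V → y:  y = E
Step 3: the leftmost non-terminal is E; apply E → E + V:  y = E + V
Step 4: the leftmost non-terminal is E; apply E → V:  y = V + V
Step 5: the leftmost non-terminal is V; apply V → y:  y = y + V
Step 6: the leftmost non-terminal is V; apply V → y:  y = y + y

Final answer: S ⇒ V = E ⇒ y = E ⇒ y = E + V ⇒ y = V + V ⇒ y = y + V ⇒ y = y + y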